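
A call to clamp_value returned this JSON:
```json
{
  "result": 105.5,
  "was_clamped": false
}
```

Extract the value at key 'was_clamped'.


false


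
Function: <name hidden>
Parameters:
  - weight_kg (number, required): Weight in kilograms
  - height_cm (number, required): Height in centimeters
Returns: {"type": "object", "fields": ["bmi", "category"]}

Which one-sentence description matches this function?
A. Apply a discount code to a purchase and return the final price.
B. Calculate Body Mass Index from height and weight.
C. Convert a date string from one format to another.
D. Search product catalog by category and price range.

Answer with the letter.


Parameters weight_kg, height_cm and return ["bmi", "category"] fit: Calculate Body Mass Index from height and weight.
B


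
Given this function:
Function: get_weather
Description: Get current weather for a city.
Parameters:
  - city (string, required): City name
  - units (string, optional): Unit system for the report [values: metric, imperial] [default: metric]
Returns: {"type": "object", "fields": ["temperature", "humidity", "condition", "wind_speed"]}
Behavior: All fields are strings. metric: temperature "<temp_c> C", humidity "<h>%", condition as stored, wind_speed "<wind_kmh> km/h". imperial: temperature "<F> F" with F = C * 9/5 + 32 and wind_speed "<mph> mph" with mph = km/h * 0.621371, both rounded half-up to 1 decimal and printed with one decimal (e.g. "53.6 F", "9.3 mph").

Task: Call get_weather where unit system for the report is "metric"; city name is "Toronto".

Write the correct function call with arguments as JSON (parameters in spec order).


Mapping each described value to its parameter name:
  'Unit system for the report' -> units = "metric"
  'City name' -> city = "Toronto"
get_weather({"city": "Toronto", "units": "metric"})


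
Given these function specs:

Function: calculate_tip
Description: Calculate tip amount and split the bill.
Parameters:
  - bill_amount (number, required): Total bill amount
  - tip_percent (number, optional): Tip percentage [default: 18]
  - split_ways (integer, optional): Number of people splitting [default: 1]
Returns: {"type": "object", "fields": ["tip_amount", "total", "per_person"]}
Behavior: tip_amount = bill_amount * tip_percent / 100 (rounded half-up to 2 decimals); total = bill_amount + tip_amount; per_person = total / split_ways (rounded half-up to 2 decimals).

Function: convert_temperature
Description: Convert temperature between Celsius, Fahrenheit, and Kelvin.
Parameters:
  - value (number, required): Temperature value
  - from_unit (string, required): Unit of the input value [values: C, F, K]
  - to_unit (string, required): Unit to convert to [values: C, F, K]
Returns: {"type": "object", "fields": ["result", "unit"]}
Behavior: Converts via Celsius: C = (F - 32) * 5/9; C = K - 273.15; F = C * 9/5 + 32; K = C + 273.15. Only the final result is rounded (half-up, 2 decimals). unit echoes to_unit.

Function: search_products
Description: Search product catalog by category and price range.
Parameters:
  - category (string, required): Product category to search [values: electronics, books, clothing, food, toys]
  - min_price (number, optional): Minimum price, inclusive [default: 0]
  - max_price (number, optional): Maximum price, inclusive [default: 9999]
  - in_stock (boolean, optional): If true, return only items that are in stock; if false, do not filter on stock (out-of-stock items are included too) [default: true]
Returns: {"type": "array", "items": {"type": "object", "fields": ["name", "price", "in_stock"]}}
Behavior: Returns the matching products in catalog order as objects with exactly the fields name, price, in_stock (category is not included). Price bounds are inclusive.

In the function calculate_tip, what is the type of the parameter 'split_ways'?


The calculate_tip spec declares:
  - split_ways (integer, optional): Number of people splitting [default: 1]
Type:
integer


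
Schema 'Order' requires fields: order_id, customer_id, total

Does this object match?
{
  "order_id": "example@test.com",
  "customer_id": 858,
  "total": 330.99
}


Checking required fields... All present.
Valid - all required fields present


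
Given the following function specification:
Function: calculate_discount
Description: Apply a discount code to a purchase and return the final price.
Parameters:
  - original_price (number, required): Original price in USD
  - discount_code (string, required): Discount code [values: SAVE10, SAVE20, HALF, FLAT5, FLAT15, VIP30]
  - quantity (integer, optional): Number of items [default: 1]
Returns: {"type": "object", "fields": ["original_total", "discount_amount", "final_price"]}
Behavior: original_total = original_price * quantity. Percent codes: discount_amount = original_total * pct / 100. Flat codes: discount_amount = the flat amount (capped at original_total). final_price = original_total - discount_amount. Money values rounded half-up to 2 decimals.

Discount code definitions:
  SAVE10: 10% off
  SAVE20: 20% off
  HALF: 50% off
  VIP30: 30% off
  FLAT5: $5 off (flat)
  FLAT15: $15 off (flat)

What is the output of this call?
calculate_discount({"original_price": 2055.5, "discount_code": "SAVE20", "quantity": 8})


original_total = 2055.5 * 8 = 16444.00
SAVE20 = 20% off: discount_amount = 16444.00 * 20/100 = 3288.8 -> 3288.80
final_price = 16444.00 - 3288.80 = 13155.20
Output:
{"original_total": 16444.0, "discount_amount": 3288.8, "final_price": 13155.2}


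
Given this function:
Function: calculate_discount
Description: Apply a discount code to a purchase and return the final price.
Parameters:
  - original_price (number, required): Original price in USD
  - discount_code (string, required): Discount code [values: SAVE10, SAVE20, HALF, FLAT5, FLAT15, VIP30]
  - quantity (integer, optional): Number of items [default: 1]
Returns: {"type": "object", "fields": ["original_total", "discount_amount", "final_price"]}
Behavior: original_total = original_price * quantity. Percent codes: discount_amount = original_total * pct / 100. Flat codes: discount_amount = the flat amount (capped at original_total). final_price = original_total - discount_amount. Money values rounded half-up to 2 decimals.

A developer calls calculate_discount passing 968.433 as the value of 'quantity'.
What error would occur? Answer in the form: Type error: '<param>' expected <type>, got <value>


Spec: 'quantity' is declared as integer; 968.433 is a non-integer number.
Type error: 'quantity' expected integer, got 968.433


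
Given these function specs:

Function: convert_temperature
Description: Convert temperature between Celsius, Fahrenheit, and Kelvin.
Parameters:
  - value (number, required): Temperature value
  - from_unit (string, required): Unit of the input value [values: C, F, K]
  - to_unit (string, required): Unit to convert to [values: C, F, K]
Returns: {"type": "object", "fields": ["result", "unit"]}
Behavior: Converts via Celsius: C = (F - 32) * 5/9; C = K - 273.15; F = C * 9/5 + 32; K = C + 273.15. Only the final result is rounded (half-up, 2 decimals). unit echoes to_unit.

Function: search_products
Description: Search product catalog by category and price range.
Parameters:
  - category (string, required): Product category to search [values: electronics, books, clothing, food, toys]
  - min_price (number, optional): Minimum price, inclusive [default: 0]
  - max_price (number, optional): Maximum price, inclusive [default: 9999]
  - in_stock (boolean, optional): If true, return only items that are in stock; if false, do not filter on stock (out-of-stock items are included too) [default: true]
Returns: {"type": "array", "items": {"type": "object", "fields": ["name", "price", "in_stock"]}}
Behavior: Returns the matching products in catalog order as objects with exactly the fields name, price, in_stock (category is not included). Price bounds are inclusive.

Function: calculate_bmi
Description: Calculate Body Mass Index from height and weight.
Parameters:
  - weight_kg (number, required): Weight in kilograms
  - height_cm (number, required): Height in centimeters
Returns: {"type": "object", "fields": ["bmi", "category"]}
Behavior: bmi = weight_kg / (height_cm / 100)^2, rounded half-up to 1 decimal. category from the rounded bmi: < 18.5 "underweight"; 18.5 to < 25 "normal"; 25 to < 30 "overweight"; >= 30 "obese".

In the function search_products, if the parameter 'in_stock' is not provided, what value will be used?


The search_products spec declares:
  - in_stock (boolean, optional): If true, return only items that are in stock; if false, do not filter on stock (out-of-stock items are included too) [default: true]
Default:
true


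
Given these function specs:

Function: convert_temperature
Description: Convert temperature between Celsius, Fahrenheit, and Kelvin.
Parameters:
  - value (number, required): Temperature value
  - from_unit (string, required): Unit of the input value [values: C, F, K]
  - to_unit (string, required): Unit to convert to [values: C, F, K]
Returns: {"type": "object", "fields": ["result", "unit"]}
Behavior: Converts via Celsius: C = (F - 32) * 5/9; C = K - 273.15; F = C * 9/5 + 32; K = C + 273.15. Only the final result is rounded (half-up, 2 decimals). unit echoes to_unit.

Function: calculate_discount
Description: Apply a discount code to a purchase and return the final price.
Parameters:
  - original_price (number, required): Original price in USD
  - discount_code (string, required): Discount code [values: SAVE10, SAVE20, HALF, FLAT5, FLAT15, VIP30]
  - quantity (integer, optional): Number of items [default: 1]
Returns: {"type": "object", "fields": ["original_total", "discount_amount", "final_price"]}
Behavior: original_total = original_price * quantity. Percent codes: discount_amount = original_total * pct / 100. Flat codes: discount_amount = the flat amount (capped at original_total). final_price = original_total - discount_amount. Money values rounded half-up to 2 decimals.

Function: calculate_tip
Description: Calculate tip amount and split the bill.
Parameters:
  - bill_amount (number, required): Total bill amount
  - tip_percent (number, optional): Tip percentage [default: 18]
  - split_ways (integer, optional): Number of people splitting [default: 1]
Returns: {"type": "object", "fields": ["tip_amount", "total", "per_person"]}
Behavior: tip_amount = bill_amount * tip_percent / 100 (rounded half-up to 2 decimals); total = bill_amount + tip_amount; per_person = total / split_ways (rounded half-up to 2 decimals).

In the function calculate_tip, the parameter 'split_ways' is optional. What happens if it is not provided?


The calculate_tip spec declares:
  - split_ways (integer, optional): Number of people splitting [default: 1]
It defaults to 1


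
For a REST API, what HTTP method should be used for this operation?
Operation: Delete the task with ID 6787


GET = read, POST = create, PUT = update/replace, DELETE = remove
This operation is a removal.
DELETE


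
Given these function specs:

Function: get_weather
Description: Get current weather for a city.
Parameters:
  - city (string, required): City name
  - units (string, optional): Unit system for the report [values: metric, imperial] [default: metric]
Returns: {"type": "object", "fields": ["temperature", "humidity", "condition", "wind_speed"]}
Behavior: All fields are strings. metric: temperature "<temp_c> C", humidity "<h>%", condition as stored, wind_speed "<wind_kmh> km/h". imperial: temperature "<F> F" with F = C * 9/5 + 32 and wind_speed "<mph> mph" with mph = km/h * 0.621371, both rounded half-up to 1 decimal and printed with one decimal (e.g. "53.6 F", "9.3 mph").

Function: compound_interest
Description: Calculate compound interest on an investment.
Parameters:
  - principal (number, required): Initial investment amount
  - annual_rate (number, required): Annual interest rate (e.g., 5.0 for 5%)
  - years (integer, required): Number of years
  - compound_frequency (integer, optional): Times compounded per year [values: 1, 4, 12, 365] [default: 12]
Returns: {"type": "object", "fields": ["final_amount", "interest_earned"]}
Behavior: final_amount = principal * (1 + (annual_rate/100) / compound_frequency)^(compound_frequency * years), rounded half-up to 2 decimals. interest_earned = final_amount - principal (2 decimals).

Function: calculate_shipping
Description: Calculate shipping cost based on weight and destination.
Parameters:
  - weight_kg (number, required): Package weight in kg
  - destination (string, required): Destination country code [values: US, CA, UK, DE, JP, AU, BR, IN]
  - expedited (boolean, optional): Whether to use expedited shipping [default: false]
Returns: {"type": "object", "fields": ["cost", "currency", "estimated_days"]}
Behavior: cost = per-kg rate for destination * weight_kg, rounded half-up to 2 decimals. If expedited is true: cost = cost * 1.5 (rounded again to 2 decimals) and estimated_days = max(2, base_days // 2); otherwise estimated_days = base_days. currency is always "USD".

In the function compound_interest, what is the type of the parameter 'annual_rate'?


The compound_interest spec declares:
  - annual_rate (number, required): Annual interest rate (e.g., 5.0 for 5%)
Type:
number


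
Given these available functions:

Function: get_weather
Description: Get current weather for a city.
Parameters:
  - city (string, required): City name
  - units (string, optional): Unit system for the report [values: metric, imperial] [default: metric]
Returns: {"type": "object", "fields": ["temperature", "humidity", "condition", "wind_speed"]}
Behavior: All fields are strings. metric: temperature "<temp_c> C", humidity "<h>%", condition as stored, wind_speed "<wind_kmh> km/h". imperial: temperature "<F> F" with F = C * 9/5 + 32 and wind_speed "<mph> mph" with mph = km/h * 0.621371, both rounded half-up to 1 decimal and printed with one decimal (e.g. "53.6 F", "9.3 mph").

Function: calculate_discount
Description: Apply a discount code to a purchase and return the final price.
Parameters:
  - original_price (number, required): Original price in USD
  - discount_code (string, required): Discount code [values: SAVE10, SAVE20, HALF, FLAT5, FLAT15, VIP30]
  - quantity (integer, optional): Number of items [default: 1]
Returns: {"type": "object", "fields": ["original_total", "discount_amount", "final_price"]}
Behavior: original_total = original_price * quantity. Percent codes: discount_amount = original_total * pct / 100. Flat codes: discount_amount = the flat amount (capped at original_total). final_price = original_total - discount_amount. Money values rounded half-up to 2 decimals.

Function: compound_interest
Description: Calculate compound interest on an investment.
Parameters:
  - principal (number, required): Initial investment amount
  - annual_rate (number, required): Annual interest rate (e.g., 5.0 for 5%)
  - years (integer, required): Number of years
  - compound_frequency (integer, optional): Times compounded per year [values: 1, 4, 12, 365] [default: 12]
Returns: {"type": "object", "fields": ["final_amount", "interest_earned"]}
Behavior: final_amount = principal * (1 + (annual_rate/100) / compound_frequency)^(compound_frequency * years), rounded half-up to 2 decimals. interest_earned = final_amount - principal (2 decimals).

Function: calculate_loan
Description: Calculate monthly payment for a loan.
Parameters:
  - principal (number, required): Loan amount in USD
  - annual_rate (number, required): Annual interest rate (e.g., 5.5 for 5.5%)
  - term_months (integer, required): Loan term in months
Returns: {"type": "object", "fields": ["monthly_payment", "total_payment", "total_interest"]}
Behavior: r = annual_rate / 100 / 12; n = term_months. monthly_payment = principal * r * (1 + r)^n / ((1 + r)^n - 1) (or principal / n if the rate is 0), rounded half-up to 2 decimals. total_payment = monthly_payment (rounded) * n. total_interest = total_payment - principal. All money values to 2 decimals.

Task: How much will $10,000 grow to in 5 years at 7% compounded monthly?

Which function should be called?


The task needs a function whose description is: Calculate compound interest on an investment.
compound_interest


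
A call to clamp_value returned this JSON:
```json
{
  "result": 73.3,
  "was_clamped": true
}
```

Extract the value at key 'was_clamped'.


true


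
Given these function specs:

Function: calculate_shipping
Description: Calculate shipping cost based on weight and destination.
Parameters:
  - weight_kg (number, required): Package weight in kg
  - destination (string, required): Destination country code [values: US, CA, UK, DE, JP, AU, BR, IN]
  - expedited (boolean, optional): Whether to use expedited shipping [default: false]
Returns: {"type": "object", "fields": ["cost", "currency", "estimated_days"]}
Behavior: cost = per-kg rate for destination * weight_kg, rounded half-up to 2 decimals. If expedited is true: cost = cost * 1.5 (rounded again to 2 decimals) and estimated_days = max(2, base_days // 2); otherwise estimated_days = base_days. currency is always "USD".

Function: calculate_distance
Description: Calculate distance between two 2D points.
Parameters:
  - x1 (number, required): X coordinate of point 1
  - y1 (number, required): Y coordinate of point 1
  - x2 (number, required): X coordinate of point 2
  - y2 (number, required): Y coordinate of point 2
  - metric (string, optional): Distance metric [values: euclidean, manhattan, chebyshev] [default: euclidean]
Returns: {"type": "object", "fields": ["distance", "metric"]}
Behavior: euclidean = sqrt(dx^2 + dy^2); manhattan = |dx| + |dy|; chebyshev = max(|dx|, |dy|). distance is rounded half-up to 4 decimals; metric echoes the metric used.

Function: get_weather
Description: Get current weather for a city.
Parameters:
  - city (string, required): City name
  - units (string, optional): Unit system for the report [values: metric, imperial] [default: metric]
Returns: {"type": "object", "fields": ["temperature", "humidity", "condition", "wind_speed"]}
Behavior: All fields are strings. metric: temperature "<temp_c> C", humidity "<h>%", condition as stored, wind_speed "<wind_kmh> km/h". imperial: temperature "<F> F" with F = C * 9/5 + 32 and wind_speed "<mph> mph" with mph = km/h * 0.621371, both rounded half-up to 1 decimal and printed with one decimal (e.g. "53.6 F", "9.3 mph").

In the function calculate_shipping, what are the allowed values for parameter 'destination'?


The calculate_shipping spec declares:
  - destination (string, required): Destination country code [values: US, CA, UK, DE, JP, AU, BR, IN]
Allowed values:
US, CA, UK, DE, JP, AU, BR, IN


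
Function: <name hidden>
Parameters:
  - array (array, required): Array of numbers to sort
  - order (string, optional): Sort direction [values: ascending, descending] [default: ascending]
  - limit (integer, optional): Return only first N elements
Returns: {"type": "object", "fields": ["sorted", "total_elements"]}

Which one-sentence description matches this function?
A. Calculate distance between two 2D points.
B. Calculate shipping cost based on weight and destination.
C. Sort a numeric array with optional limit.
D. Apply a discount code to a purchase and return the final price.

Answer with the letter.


Parameters array, order, limit and return ["sorted", "total_elements"] fit: Sort a numeric array with optional limit.
C


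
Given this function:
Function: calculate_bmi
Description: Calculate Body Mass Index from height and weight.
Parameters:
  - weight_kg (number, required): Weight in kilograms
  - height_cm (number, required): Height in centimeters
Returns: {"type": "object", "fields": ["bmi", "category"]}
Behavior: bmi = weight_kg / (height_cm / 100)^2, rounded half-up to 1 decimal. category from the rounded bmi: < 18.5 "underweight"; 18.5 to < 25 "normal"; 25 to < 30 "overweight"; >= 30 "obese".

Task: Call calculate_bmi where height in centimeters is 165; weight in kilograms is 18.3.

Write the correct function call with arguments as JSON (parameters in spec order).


Mapping each described value to its parameter name:
  'Height in centimeters' -> height_cm = 165
  'Weight in kilograms' -> weight_kg = 18.3
calculate_bmi({"weight_kg": 18.3, "height_cm": 165})


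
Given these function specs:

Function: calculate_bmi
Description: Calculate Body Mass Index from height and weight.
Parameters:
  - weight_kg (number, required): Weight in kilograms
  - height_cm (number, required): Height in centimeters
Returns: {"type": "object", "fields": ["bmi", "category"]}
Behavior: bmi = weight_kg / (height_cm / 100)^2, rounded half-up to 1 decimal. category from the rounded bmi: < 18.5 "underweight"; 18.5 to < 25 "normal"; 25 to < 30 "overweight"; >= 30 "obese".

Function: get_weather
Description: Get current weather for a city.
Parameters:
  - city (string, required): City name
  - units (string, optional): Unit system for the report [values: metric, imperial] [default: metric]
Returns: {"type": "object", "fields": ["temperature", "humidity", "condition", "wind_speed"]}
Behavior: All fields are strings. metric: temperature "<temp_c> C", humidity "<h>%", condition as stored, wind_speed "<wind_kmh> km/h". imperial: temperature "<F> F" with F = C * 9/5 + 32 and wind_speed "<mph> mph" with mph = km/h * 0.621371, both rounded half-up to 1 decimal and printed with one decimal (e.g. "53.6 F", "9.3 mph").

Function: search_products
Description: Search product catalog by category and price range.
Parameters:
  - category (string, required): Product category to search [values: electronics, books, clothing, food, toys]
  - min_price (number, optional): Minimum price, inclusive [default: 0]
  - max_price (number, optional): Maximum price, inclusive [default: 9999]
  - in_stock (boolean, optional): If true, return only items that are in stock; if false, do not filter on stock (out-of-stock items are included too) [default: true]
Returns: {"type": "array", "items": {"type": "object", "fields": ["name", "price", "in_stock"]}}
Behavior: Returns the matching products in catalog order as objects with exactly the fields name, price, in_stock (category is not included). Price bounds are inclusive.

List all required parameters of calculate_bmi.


Parameters of calculate_bmi and their required/optional flag:
  weight_kg: required
  height_cm: required
height_cm, weight_kg


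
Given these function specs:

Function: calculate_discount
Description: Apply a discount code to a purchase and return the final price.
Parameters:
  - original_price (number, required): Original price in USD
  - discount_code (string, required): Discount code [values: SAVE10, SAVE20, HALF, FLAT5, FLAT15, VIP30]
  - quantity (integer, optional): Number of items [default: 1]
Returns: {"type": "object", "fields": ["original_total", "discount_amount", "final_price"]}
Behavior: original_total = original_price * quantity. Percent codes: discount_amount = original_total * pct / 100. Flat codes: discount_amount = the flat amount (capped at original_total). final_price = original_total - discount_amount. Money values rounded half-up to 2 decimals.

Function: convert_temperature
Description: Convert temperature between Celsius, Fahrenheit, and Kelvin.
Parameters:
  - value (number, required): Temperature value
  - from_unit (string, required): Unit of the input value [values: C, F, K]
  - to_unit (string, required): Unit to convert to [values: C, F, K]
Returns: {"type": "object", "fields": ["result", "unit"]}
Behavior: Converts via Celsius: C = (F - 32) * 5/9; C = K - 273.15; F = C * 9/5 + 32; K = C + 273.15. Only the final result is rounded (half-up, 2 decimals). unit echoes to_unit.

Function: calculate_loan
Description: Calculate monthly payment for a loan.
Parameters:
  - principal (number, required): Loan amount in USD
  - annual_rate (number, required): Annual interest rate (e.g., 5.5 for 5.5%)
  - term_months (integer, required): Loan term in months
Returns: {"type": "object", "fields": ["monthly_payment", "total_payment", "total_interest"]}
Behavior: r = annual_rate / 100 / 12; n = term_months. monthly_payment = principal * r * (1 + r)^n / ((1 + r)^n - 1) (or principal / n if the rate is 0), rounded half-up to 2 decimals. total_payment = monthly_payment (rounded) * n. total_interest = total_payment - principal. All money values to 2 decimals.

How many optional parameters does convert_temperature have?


Parameters of convert_temperature: value (required), from_unit (required), to_unit (required)
Optional count:
0


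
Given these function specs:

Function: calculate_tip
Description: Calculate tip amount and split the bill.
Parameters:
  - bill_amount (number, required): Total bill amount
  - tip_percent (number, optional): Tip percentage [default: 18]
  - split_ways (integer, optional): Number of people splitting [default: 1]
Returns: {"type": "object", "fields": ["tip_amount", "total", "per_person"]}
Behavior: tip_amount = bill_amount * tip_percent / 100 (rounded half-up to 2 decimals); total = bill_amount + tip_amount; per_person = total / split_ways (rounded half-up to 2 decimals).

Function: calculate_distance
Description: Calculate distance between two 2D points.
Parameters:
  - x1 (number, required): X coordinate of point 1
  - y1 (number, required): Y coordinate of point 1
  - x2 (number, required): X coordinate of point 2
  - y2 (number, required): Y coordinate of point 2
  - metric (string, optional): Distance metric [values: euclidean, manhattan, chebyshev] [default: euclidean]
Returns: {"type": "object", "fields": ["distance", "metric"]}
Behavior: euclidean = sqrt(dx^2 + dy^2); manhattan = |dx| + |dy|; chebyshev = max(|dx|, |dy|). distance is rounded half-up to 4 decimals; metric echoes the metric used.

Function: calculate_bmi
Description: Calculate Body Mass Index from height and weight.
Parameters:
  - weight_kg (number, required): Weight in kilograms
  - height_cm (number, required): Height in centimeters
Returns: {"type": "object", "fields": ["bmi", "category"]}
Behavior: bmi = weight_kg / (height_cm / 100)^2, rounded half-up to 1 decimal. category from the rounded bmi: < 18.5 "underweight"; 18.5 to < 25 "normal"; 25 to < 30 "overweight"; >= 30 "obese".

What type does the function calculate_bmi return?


The calculate_bmi spec declares Returns: {"type": "object", "fields": ["bmi", "category"]}
Type:
object


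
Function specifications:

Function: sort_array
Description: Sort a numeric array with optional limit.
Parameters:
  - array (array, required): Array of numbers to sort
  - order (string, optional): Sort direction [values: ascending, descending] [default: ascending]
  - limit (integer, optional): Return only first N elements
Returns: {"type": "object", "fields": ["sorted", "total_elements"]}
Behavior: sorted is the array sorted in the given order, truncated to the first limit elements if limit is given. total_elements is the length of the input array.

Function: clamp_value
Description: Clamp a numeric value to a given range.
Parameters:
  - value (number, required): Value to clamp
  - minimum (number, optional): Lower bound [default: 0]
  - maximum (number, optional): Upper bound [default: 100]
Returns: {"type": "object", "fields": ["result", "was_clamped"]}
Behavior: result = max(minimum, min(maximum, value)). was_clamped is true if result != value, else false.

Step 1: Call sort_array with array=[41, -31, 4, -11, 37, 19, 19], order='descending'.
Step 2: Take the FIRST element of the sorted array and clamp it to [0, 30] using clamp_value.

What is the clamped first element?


Step 1: sort_array(order=descending)
  sorted: [41, 37, 19, 19, 4, -11, -31]
  -> first element = 41
Step 2: clamp_value(value=41, minimum=0, maximum=30)
  result = max(0, min(30, 41)) = max(0, 30) = 30
  was_clamped = (30 != 41) = true
  -> result = 30
30


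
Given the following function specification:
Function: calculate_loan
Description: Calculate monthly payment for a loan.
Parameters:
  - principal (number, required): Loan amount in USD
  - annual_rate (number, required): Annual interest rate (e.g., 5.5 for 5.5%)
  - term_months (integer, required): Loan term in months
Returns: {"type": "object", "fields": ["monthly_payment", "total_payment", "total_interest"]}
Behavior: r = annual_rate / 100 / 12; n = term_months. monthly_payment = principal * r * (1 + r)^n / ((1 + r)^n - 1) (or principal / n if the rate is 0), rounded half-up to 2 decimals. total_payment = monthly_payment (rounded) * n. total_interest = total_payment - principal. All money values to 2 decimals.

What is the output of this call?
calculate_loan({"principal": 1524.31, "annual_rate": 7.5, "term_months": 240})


r = 7.5 / 100 / 12 = 0.00625 (keep full precision)
(1 + r)^240 = 4.46081703
monthly_payment = 1524.31 * 0.00625 * 4.46081703 / (4.46081703 - 1) = 12.279738 -> 12.28
total_payment = 12.28 * 240 = 2947.20
total_interest = 2947.20 - 1524.31 = 1422.89
Output:
{"monthly_payment": 12.28, "total_payment": 2947.2, "total_interest": 1422.89}


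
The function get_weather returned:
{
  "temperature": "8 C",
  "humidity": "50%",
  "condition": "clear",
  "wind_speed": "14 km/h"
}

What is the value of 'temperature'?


8 C


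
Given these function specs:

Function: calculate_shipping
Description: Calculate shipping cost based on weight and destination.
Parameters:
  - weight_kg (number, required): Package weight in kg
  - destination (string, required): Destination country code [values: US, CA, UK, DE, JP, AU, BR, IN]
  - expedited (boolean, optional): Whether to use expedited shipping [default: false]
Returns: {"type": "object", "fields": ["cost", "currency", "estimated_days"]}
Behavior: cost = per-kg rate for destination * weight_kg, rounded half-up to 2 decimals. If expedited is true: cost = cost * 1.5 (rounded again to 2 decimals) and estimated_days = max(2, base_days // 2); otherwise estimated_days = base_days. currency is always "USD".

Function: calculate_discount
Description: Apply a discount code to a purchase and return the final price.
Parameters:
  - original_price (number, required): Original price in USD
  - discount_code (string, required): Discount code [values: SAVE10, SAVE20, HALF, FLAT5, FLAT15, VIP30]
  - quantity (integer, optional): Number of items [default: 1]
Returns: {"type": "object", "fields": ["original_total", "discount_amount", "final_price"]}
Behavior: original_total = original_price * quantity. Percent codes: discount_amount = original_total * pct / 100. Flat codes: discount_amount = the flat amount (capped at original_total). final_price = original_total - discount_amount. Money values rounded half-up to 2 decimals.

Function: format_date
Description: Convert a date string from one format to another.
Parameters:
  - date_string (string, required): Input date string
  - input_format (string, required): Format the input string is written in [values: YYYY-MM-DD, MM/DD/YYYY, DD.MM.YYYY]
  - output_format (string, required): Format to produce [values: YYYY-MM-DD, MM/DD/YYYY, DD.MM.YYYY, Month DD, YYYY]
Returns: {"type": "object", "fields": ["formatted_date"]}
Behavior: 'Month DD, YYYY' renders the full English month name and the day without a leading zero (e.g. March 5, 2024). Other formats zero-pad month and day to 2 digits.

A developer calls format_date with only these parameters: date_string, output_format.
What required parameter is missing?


Required parameters: date_string, input_format, output_format
Provided: date_string, output_format
Missing: input_format
input_format


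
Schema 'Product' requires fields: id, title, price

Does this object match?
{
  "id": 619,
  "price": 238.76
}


Checking required fields...
Missing: title
Invalid - missing required field 'title'


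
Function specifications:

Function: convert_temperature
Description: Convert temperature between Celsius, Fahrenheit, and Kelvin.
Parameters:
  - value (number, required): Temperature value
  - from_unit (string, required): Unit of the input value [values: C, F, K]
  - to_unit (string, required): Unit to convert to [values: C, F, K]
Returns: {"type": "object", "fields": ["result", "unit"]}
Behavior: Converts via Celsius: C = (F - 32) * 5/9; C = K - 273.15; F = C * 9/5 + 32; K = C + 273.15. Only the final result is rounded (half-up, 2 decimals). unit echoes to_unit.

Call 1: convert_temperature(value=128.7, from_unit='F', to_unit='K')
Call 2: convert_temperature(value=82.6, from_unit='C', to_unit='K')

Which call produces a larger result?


Call 1:
  To C: (128.7 - 32) * 5/9 = 53.722222
  To K: 53.722222 + 273.15 = 326.872222
  Round to 2 decimals: 326.87
  -> 326.87 K
Call 2:
  Input already in C: 82.6
  To K: 82.6 + 273.15 = 355.75
  Round to 2 decimals: 355.75
  -> 355.75 K
Call 2 (355.75 K)


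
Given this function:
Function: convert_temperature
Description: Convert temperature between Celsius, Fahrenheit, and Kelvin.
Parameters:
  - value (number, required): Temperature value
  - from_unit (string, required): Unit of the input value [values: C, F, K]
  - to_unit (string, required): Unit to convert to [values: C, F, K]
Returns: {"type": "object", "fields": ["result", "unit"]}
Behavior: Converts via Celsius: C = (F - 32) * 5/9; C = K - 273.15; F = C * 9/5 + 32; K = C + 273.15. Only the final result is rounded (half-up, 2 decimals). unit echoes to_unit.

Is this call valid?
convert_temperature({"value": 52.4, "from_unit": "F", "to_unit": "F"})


Checking all required parameters present and types match... All valid.
Valid


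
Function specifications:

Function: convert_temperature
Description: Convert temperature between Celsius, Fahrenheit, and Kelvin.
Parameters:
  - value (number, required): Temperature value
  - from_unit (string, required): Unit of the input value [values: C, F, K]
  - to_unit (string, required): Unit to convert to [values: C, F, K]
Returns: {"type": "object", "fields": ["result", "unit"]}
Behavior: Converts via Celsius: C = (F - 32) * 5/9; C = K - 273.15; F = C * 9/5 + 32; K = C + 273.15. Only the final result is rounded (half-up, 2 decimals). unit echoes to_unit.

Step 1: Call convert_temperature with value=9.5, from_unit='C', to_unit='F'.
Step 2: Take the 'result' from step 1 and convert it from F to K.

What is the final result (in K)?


Step 1: convert_temperature(value=9.5, from_unit=C, to_unit=F)
  Input already in C: 9.5
  To F: 9.5 * 9/5 + 32 = 49.1
  Round to 2 decimals: 49.1
  -> result = 49.1 F
Step 2: convert_temperature(value=49.1, from_unit=F, to_unit=K)
  To C: (49.1 - 32) * 5/9 = 9.5
  To K: 9.5 + 273.15 = 282.65
  Round to 2 decimals: 282.65
  -> result = 282.65 K
282.65 K


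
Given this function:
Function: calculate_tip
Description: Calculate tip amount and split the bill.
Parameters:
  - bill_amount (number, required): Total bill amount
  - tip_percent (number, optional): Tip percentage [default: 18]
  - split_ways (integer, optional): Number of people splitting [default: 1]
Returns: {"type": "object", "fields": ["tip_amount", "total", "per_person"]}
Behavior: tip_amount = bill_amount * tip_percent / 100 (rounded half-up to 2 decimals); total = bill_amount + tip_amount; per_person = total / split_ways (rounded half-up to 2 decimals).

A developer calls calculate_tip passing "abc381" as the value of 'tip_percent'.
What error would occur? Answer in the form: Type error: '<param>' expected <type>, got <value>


Spec: 'tip_percent' is declared as number; "abc381" is a string.
Type error: 'tip_percent' expected number, got "abc381"


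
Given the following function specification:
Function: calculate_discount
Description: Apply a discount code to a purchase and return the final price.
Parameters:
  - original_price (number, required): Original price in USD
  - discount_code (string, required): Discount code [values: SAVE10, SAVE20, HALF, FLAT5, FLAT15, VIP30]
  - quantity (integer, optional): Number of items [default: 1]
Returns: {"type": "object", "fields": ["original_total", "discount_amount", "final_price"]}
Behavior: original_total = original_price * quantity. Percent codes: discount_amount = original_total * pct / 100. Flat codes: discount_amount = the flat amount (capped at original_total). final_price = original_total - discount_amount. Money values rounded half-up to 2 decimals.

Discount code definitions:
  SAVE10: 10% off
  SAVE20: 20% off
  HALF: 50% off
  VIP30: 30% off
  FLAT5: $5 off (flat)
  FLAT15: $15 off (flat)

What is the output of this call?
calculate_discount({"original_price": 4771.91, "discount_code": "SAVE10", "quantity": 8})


original_total = 4771.91 * 8 = 38175.28
SAVE10 = 10% off: discount_amount = 38175.28 * 10/100 = 3817.528 -> 3817.53
final_price = 38175.28 - 3817.53 = 34357.75
Output:
{"original_total": 38175.28, "discount_amount": 3817.53, "final_price": 34357.75}


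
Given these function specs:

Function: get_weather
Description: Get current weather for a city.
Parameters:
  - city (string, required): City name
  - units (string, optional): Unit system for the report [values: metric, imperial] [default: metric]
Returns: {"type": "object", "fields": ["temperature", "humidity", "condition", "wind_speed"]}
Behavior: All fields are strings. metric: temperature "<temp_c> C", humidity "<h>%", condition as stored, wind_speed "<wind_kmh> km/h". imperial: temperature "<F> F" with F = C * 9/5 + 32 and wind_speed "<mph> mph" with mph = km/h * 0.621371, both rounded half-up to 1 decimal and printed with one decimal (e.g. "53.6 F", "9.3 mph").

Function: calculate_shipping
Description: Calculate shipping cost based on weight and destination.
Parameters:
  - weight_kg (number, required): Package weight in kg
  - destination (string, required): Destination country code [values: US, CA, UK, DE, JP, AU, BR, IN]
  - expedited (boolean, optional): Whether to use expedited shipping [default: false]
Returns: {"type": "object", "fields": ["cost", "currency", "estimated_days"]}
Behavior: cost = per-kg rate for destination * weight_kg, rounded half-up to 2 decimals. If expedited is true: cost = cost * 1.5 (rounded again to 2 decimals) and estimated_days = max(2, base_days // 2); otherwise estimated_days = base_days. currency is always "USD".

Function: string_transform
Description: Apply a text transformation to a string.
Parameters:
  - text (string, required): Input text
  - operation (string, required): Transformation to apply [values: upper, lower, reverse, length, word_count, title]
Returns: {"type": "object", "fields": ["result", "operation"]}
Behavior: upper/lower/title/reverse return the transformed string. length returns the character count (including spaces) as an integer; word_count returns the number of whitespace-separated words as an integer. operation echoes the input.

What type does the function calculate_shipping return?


The calculate_shipping spec declares Returns: {"type": "object", "fields": ["cost", "currency", "estimated_days"]}
Type:
object


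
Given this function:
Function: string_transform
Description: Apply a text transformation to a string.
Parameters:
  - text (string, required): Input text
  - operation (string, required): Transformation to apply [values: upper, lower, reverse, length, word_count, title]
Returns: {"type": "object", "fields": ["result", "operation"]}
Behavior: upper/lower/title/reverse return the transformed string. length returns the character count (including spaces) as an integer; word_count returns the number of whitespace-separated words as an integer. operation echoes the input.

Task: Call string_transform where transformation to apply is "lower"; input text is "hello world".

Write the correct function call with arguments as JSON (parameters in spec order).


Mapping each described value to its parameter name:
  'Transformation to apply' -> operation = "lower"
  'Input text' -> text = "hello world"
string_transform({"text": "hello world", "operation": "lower"})


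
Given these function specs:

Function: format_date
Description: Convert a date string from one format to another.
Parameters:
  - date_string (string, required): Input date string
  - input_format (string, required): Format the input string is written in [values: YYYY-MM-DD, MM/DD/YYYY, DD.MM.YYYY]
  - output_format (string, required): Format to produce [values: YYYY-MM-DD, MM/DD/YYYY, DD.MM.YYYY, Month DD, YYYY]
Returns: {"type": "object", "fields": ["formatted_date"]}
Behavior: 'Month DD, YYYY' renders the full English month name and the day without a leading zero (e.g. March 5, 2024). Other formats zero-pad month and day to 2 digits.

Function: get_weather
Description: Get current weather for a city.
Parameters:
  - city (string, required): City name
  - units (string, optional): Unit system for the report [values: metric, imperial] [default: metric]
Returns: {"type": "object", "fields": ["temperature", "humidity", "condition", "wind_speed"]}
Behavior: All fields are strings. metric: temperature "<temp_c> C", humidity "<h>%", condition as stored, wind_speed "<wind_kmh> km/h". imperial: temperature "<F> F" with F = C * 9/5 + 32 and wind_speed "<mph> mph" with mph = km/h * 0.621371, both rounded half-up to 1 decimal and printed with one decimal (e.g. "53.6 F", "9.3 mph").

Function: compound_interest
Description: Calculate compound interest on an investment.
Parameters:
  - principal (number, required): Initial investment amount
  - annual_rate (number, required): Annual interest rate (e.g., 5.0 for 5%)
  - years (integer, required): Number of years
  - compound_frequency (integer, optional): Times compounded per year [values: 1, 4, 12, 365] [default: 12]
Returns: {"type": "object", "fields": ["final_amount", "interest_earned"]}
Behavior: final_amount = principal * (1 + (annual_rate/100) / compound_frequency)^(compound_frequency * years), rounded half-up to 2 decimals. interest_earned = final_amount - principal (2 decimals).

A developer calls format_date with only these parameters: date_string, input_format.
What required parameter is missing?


Required parameters: date_string, input_format, output_format
Provided: date_string, input_format
Missing: output_format
output_format
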